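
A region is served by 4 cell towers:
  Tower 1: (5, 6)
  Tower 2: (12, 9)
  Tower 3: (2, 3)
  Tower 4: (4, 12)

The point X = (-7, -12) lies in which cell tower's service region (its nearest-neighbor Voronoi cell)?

Squared Euclidean distances:
d²(X, Tower 1) = (-7−5)² + (-12−6)² = 144 + 324 = 468
d²(X, Tower 2) = (-7−12)² + (-12−9)² = 361 + 441 = 802
d²(X, Tower 3) = (-7−2)² + (-12−3)² = 81 + 225 = 306
d²(X, Tower 4) = (-7−4)² + (-12−12)² = 121 + 576 = 697
Minimum is at Tower 3.

Tower 3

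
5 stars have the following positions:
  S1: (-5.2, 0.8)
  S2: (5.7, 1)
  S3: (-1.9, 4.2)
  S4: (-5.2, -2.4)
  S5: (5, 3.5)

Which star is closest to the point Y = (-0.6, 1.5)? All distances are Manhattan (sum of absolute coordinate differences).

S3

d(Y,S1) = |-0.6−(-5.2)| + |1.5−0.8| = 4.6 + 0.7 = 5.3
d(Y,S2) = |-0.6−5.7| + |1.5−1| = 6.3 + 0.5 = 6.8
d(Y,S3) = |-0.6−(-1.9)| + |1.5−4.2| = 1.3 + 2.7 = 4
d(Y,S4) = |-0.6−(-5.2)| + |1.5−(-2.4)| = 4.6 + 3.9 = 8.5
d(Y,S5) = |-0.6−5| + |1.5−3.5| = 5.6 + 2 = 7.6
S3 is nearest.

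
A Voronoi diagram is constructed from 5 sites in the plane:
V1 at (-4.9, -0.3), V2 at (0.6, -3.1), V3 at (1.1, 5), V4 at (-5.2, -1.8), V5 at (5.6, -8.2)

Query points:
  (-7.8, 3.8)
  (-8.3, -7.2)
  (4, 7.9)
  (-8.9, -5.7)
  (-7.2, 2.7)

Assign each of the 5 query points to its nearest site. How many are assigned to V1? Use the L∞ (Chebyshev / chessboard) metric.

2

(-7.8, 3.8) — d to each: V1:4.1, V2:8.4, V3:8.9, V4:5.6, V5:13.4 → nearest is V1
(-8.3, -7.2) — d to each: V1:6.9, V2:8.9, V3:12.2, V4:5.4, V5:13.9 → nearest is V4
(4, 7.9) — d to each: V1:8.9, V2:11, V3:2.9, V4:9.7, V5:16.1 → nearest is V3
(-8.9, -5.7) — d to each: V1:5.4, V2:9.5, V3:10.7, V4:3.9, V5:14.5 → nearest is V4
(-7.2, 2.7) — d to each: V1:3, V2:7.8, V3:8.3, V4:4.5, V5:12.8 → nearest is V1
2 of the 5 points have V1 as nearest.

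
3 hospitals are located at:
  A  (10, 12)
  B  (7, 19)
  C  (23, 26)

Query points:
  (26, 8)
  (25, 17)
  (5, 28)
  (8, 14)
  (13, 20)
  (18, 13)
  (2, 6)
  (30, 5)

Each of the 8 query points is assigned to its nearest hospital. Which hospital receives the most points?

A

(26, 8) — d² to each: A:272, B:482, C:333 → nearest is A
(25, 17) — d² to each: A:250, B:328, C:85 → nearest is C
(5, 28) — d² to each: A:281, B:85, C:328 → nearest is B
(8, 14) — d² to each: A:8, B:26, C:369 → nearest is A
(13, 20) — d² to each: A:73, B:37, C:136 → nearest is B
(18, 13) — d² to each: A:65, B:157, C:194 → nearest is A
(2, 6) — d² to each: A:100, B:194, C:841 → nearest is A
(30, 5) — d² to each: A:449, B:725, C:490 → nearest is A
Tally — A:5, B:2, C:1. A captures the most (5).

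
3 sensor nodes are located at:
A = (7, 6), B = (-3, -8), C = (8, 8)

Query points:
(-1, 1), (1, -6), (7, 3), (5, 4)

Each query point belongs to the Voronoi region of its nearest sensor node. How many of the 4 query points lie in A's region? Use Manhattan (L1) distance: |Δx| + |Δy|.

2

(-1, 1) — d to each: A:13, B:11, C:16 → nearest is B
(1, -6) — d to each: A:18, B:6, C:21 → nearest is B
(7, 3) — d to each: A:3, B:21, C:6 → nearest is A
(5, 4) — d to each: A:4, B:20, C:7 → nearest is A
2 of the 4 points have A as nearest.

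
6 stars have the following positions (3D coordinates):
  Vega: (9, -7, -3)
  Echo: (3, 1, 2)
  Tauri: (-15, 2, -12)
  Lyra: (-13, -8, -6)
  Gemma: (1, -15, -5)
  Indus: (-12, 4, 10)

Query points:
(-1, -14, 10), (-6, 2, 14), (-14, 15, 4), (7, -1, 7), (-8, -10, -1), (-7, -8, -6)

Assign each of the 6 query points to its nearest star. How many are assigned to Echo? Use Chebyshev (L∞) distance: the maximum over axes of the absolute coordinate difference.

(-1, -14, 10) — d to each: Vega:13, Echo:15, Tauri:22, Lyra:16, Gemma:15, Indus:18 → nearest is Vega
(-6, 2, 14) — d to each: Vega:17, Echo:12, Tauri:26, Lyra:20, Gemma:19, Indus:6 → nearest is Indus
(-14, 15, 4) — d to each: Vega:23, Echo:17, Tauri:16, Lyra:23, Gemma:30, Indus:11 → nearest is Indus
(7, -1, 7) — d to each: Vega:10, Echo:5, Tauri:22, Lyra:20, Gemma:14, Indus:19 → nearest is Echo
(-8, -10, -1) — d to each: Vega:17, Echo:11, Tauri:12, Lyra:5, Gemma:9, Indus:14 → nearest is Lyra
(-7, -8, -6) — d to each: Vega:16, Echo:10, Tauri:10, Lyra:6, Gemma:8, Indus:16 → nearest is Lyra
1 of the 6 points has Echo as nearest.

1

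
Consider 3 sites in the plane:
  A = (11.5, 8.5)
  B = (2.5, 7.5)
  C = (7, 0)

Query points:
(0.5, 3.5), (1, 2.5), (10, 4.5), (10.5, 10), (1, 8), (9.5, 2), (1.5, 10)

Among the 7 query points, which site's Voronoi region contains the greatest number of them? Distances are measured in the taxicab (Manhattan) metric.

B

(0.5, 3.5) — d to each: A:16, B:6, C:10 → nearest is B
(1, 2.5) — d to each: A:16.5, B:6.5, C:8.5 → nearest is B
(10, 4.5) — d to each: A:5.5, B:10.5, C:7.5 → nearest is A
(10.5, 10) — d to each: A:2.5, B:10.5, C:13.5 → nearest is A
(1, 8) — d to each: A:11, B:2, C:14 → nearest is B
(9.5, 2) — d to each: A:8.5, B:12.5, C:4.5 → nearest is C
(1.5, 10) — d to each: A:11.5, B:3.5, C:15.5 → nearest is B
Tally — A:2, B:4, C:1. B captures the most (4).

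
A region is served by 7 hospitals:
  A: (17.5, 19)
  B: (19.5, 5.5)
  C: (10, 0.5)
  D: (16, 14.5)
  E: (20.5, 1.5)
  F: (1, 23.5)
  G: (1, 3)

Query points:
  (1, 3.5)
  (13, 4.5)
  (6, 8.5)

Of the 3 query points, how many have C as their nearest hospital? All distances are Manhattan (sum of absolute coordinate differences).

(1, 3.5) — d to each: A:32, B:20.5, C:12, D:26, E:21.5, F:20, G:0.5 → nearest is G
(13, 4.5) — d to each: A:19, B:7.5, C:7, D:13, E:10.5, F:31, G:13.5 → nearest is C
(6, 8.5) — d to each: A:22, B:16.5, C:12, D:16, E:21.5, F:20, G:10.5 → nearest is G
1 of the 3 points has C as nearest.

1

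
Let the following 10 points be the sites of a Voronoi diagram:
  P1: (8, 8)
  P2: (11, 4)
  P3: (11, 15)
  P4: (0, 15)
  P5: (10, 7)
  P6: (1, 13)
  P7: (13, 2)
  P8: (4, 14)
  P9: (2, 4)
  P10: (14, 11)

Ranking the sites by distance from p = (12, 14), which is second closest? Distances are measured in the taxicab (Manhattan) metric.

P10

d(p,P1) = |12−8| + |14−8| = 4 + 6 = 10
d(p,P2) = |12−11| + |14−4| = 1 + 10 = 11
d(p,P3) = |12−11| + |14−15| = 1 + 1 = 2
d(p,P4) = |12−0| + |14−15| = 12 + 1 = 13
d(p,P5) = |12−10| + |14−7| = 2 + 7 = 9
d(p,P6) = |12−1| + |14−13| = 11 + 1 = 12
d(p,P7) = |12−13| + |14−2| = 1 + 12 = 13
d(p,P8) = |12−4| + |14−14| = 8 + 0 = 8
d(p,P9) = |12−2| + |14−4| = 10 + 10 = 20
d(p, P10) = |12−14| + |14−11| = 2 + 3 = 5
Sorted ascending: P3, P10, P8, … — the second-nearest is P10.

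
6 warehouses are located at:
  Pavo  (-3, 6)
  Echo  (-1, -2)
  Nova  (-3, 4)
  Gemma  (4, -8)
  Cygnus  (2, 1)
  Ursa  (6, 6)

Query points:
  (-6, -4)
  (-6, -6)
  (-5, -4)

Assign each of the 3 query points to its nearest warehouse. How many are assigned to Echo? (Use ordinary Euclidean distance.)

3

(-6, -4) — d² to each: Pavo:109, Echo:29, Nova:73, Gemma:116, Cygnus:89, Ursa:244 → nearest is Echo
(-6, -6) — d² to each: Pavo:153, Echo:41, Nova:109, Gemma:104, Cygnus:113, Ursa:288 → nearest is Echo
(-5, -4) — d² to each: Pavo:104, Echo:20, Nova:68, Gemma:97, Cygnus:74, Ursa:221 → nearest is Echo
3 of the 3 points have Echo as nearest.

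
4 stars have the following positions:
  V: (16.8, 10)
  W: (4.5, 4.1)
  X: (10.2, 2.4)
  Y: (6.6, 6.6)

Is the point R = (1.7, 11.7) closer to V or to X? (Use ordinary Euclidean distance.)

X

Compare squared distances:
|RV|² = (1.7−16.8)² + (11.7−10)² = 228.01 + 2.89 = 230.9
|RX|² = (1.7−10.2)² + (11.7−2.4)² = 72.25 + 86.49 = 158.74
230.9 > 158.74, so X is closer.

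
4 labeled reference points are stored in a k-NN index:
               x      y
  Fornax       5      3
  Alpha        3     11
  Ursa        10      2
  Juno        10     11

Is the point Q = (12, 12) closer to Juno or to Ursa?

Compare squared distances:
d²(Q, Juno) = (12−10)² + (12−11)² = 4 + 1 = 5
d²(Q, Ursa) = (12−10)² + (12−2)² = 4 + 100 = 104
5 < 104, so Juno is closer.

Juno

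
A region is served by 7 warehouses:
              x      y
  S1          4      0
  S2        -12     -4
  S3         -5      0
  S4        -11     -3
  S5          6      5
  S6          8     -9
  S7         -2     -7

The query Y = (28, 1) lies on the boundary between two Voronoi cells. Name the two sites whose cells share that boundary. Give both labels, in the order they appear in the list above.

Squared distances from Y to each site:
|YS1|² = (28−4)² + (1−0)² = 576 + 1 = 577
|YS2|² = (28−(-12))² + (1−(-4))² = 1600 + 25 = 1625
|YS3|² = (28−(-5))² + (1−0)² = 1089 + 1 = 1090
|YS4|² = (28−(-11))² + (1−(-3))² = 1521 + 16 = 1537
|YS5|² = (28−6)² + (1−5)² = 484 + 16 = 500
|YS6|² = (28−8)² + (1−(-9))² = 400 + 100 = 500
|YS7|² = (28−(-2))² + (1−(-7))² = 900 + 64 = 964
Y is equidistant from S5 and S6 (both at squared distance 500), and every other site is strictly farther — so Y lies on the S5–S6 Voronoi edge.

S5 and S6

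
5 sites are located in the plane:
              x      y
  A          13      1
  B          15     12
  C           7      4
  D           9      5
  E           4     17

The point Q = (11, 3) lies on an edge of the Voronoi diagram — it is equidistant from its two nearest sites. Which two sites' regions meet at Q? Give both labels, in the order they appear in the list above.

Squared distances from Q to each site:
|QA|² = (11−13)² + (3−1)² = 4 + 4 = 8
|QB|² = (11−15)² + (3−12)² = 16 + 81 = 97
|QC|² = (11−7)² + (3−4)² = 16 + 1 = 17
|QD|² = (11−9)² + (3−5)² = 4 + 4 = 8
|QE|² = (11−4)² + (3−17)² = 49 + 196 = 245
Q is equidistant from A and D (both at squared distance 8), and every other site is strictly farther — so Q lies on the A–D Voronoi edge.

A and D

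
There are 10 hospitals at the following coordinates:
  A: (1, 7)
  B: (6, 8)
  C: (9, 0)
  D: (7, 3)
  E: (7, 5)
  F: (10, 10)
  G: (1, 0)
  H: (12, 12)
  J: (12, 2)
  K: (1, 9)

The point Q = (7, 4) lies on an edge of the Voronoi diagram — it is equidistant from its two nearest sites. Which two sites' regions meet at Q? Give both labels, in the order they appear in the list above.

D and E

Squared distances from Q to each site:
|QA|² = 36 + 9 = 45
|QB|² = 1 + 16 = 17
|QC|² = 4 + 16 = 20
|QD|² = 0 + 1 = 1
|QE|² = 0 + 1 = 1
|QF|² = 9 + 36 = 45
|QG|² = 36 + 16 = 52
|QH|² = 25 + 64 = 89
|QJ|² = 25 + 4 = 29
|QK|² = 36 + 25 = 61
Q is equidistant from D and E (both at squared distance 1), and every other site is strictly farther — so Q lies on the D–E Voronoi edge.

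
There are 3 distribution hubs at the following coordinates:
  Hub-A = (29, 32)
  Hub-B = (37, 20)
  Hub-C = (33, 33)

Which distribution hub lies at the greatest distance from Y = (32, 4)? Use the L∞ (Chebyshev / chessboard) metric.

Hub-C

d(Y, Hub-A) = max(3, 28) = 28
d(Y, Hub-B) = max(5, 16) = 16
d(Y, Hub-C) = max(1, 29) = 29
The largest is to Hub-C.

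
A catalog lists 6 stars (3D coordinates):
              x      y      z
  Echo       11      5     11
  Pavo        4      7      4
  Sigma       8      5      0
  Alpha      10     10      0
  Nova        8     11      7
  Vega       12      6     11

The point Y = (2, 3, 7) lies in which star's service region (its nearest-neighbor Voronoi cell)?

Compare squared distances (the ordering matches that of the actual distances):
d²(Y, Echo) = (2−11)² + (3−5)² + (7−11)² = 81 + 4 + 16 = 101
d²(Y, Pavo) = (2−4)² + (3−7)² + (7−4)² = 4 + 16 + 9 = 29
d²(Y, Sigma) = (2−8)² + (3−5)² + (7−0)² = 36 + 4 + 49 = 89
d²(Y, Alpha) = (2−10)² + (3−10)² + (7−0)² = 64 + 49 + 49 = 162
d²(Y, Nova) = (2−8)² + (3−11)² + (7−7)² = 36 + 64 + 0 = 100
d²(Y, Vega) = (2−12)² + (3−6)² + (7−11)² = 100 + 9 + 16 = 125
Minimum is at Pavo.

Pavo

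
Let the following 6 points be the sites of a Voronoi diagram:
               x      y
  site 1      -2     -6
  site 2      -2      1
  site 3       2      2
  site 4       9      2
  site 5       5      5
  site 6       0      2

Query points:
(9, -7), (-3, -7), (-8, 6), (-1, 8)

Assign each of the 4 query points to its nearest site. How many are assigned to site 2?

1

(9, -7) — d² to each: site 1:122, site 2:185, site 3:130, site 4:81, site 5:160, site 6:162 → nearest is site 4
(-3, -7) — d² to each: site 1:2, site 2:65, site 3:106, site 4:225, site 5:208, site 6:90 → nearest is site 1
(-8, 6) — d² to each: site 1:180, site 2:61, site 3:116, site 4:305, site 5:170, site 6:80 → nearest is site 2
(-1, 8) — d² to each: site 1:197, site 2:50, site 3:45, site 4:136, site 5:45, site 6:37 → nearest is site 6
1 of the 4 points has site 2 as nearest.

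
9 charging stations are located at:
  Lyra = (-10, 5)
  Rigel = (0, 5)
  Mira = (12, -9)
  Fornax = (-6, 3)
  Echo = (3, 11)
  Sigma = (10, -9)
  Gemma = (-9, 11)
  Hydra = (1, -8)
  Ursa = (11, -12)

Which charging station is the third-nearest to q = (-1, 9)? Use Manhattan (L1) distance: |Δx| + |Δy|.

d(q, Lyra) = 9 + 4 = 13
d(q, Rigel) = 1 + 4 = 5
d(q, Mira) = 13 + 18 = 31
d(q, Fornax) = 5 + 6 = 11
d(q, Echo) = 4 + 2 = 6
d(q, Sigma) = 11 + 18 = 29
d(q, Gemma) = 8 + 2 = 10
d(q, Hydra) = 2 + 17 = 19
d(q, Ursa) = 12 + 21 = 33
Sorted ascending: Rigel, Echo, Gemma, Fornax, … — the third-nearest is Gemma.

Gemma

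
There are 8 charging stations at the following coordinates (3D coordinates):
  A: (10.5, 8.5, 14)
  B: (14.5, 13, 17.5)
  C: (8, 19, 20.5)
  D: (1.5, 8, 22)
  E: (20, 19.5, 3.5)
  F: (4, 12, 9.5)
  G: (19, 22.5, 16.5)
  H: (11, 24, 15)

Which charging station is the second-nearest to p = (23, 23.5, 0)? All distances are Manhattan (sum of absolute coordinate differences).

d(p,A) = 12.5 + 15 + 14 = 41.5
d(p,B) = 8.5 + 10.5 + 17.5 = 36.5
d(p,C) = 15 + 4.5 + 20.5 = 40
d(p,D) = 21.5 + 15.5 + 22 = 59
d(p,E) = 3 + 4 + 3.5 = 10.5
d(p,F) = 19 + 11.5 + 9.5 = 40
d(p,G) = 4 + 1 + 16.5 = 21.5
d(p,H) = 12 + 0.5 + 15 = 27.5
Sorted ascending: E, G, H, … — the second-nearest is G.

G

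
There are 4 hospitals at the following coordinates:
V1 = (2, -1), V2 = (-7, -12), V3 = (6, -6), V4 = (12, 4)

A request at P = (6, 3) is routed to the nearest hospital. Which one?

V1

Squared Euclidean distances:
|PV1|² = (6−2)² + (3−(-1))² = 16 + 16 = 32
|PV2|² = (6−(-7))² + (3−(-12))² = 169 + 225 = 394
|PV3|² = (6−6)² + (3−(-6))² = 0 + 81 = 81
|PV4|² = (6−12)² + (3−4)² = 36 + 1 = 37
V1 is nearest.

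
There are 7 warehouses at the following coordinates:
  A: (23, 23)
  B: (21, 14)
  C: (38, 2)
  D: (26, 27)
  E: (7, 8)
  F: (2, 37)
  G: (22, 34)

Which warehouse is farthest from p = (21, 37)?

C

Compare squared distances (the ordering matches that of the actual distances):
|pA|² = (21−23)² + (37−23)² = 4 + 196 = 200
|pB|² = (21−21)² + (37−14)² = 0 + 529 = 529
|pC|² = (21−38)² + (37−2)² = 289 + 1225 = 1514
|pD|² = (21−26)² + (37−27)² = 25 + 100 = 125
|pE|² = (21−7)² + (37−8)² = 196 + 841 = 1037
|pF|² = (21−2)² + (37−37)² = 361 + 0 = 361
|pG|² = (21−22)² + (37−34)² = 1 + 9 = 10
The largest is to C.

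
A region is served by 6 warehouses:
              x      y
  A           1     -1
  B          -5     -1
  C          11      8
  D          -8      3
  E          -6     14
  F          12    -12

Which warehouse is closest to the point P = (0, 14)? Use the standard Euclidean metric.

Squared Euclidean distances:
|PA|² = (0−1)² + (14−(-1))² = 1 + 225 = 226
|PB|² = (0−(-5))² + (14−(-1))² = 25 + 225 = 250
|PC|² = (0−11)² + (14−8)² = 121 + 36 = 157
|PD|² = (0−(-8))² + (14−3)² = 64 + 121 = 185
|PE|² = (0−(-6))² + (14−14)² = 36 + 0 = 36
|PF|² = (0−12)² + (14−(-12))² = 144 + 676 = 820
Minimum is at E.

E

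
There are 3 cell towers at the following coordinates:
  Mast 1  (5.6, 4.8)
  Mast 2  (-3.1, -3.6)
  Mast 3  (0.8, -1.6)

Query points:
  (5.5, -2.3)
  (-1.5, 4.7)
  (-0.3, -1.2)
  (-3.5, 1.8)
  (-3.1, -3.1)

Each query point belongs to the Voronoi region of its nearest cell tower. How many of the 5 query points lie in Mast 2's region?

2

(5.5, -2.3) — d² to each: Mast 1:50.42, Mast 2:75.65, Mast 3:22.58 → nearest is Mast 3
(-1.5, 4.7) — d² to each: Mast 1:50.42, Mast 2:71.45, Mast 3:44.98 → nearest is Mast 3
(-0.3, -1.2) — d² to each: Mast 1:70.81, Mast 2:13.6, Mast 3:1.37 → nearest is Mast 3
(-3.5, 1.8) — d² to each: Mast 1:91.81, Mast 2:29.32, Mast 3:30.05 → nearest is Mast 2
(-3.1, -3.1) — d² to each: Mast 1:138.1, Mast 2:0.25, Mast 3:17.46 → nearest is Mast 2
2 of the 5 points have Mast 2 as nearest.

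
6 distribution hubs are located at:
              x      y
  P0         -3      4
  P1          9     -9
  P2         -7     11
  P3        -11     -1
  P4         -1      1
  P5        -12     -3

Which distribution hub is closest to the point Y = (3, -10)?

P1

Since √ is increasing, it suffices to compare squared distances:
|YP0|² = 36 + 196 = 232
|YP1|² = 36 + 1 = 37
|YP2|² = 100 + 441 = 541
|YP3|² = 196 + 81 = 277
|YP4|² = 16 + 121 = 137
|YP5|² = 225 + 49 = 274
The smallest is to P1, so Y lies in the Voronoi region of P1.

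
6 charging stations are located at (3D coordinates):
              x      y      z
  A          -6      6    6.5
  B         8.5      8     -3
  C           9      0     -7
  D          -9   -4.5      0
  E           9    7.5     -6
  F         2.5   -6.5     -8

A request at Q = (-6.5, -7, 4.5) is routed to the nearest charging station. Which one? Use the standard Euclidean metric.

D

Squared Euclidean distances:
|QA|² = 0.25 + 169 + 4 = 173.25
|QB|² = 225 + 225 + 56.25 = 506.25
|QC|² = 240.25 + 49 + 132.25 = 421.5
|QD|² = 6.25 + 6.25 + 20.25 = 32.75
|QE|² = 240.25 + 210.25 + 110.25 = 560.75
|QF|² = 81 + 0.25 + 156.25 = 237.5
Minimum is at D.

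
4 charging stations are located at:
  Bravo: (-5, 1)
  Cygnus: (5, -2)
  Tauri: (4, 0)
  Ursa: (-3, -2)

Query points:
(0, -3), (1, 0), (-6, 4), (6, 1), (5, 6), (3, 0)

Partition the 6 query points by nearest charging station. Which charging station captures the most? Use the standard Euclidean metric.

Tauri

(0, -3) — d² to each: Bravo:41, Cygnus:26, Tauri:25, Ursa:10 → nearest is Ursa
(1, 0) — d² to each: Bravo:37, Cygnus:20, Tauri:9, Ursa:20 → nearest is Tauri
(-6, 4) — d² to each: Bravo:10, Cygnus:157, Tauri:116, Ursa:45 → nearest is Bravo
(6, 1) — d² to each: Bravo:121, Cygnus:10, Tauri:5, Ursa:90 → nearest is Tauri
(5, 6) — d² to each: Bravo:125, Cygnus:64, Tauri:37, Ursa:128 → nearest is Tauri
(3, 0) — d² to each: Bravo:65, Cygnus:8, Tauri:1, Ursa:40 → nearest is Tauri
Tally — Bravo:1, Tauri:4, Ursa:1. Tauri captures the most (4).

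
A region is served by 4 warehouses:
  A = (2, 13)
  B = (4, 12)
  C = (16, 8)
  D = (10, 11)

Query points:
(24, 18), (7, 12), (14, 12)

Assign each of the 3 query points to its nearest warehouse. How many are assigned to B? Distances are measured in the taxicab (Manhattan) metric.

(24, 18) — d to each: A:27, B:26, C:18, D:21 → nearest is C
(7, 12) — d to each: A:6, B:3, C:13, D:4 → nearest is B
(14, 12) — d to each: A:13, B:10, C:6, D:5 → nearest is D
1 of the 3 points has B as nearest.

1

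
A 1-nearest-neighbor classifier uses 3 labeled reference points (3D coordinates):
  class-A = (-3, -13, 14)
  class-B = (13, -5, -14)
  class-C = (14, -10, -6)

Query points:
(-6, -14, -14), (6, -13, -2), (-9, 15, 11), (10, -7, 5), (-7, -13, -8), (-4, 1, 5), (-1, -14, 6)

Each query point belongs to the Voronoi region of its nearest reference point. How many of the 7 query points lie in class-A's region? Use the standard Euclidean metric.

3

(-6, -14, -14) — d² to each: class-A:794, class-B:442, class-C:480 → nearest is class-B
(6, -13, -2) — d² to each: class-A:337, class-B:257, class-C:89 → nearest is class-C
(-9, 15, 11) — d² to each: class-A:829, class-B:1509, class-C:1443 → nearest is class-A
(10, -7, 5) — d² to each: class-A:286, class-B:374, class-C:146 → nearest is class-C
(-7, -13, -8) — d² to each: class-A:500, class-B:500, class-C:454 → nearest is class-C
(-4, 1, 5) — d² to each: class-A:278, class-B:686, class-C:566 → nearest is class-A
(-1, -14, 6) — d² to each: class-A:69, class-B:677, class-C:385 → nearest is class-A
3 of the 7 points have class-A as nearest.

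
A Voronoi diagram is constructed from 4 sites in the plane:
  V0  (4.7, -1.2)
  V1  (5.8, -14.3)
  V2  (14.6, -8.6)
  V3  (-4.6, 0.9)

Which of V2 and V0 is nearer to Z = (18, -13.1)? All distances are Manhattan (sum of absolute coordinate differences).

V2

d(Z,V2) = |18−14.6| + |-13.1−(-8.6)| = 3.4 + 4.5 = 7.9
d(Z,V0) = |18−4.7| + |-13.1−(-1.2)| = 13.3 + 11.9 = 25.2
7.9 < 25.2, so V2 is closer.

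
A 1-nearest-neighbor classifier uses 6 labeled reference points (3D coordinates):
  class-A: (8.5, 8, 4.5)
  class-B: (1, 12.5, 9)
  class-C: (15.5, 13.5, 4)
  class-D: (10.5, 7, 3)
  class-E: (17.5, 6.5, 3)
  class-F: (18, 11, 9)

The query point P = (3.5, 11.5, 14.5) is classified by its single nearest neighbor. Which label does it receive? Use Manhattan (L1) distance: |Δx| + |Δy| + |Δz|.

d(P, class-A) = |3.5−8.5| + |11.5−8| + |14.5−4.5| = 5 + 3.5 + 10 = 18.5
d(P, class-B) = |3.5−1| + |11.5−12.5| + |14.5−9| = 2.5 + 1 + 5.5 = 9
d(P, class-C) = |3.5−15.5| + |11.5−13.5| + |14.5−4| = 12 + 2 + 10.5 = 24.5
d(P, class-D) = |3.5−10.5| + |11.5−7| + |14.5−3| = 7 + 4.5 + 11.5 = 23
d(P, class-E) = |3.5−17.5| + |11.5−6.5| + |14.5−3| = 14 + 5 + 11.5 = 30.5
d(P, class-F) = |3.5−18| + |11.5−11| + |14.5−9| = 14.5 + 0.5 + 5.5 = 20.5
Minimum is at class-B.

class-B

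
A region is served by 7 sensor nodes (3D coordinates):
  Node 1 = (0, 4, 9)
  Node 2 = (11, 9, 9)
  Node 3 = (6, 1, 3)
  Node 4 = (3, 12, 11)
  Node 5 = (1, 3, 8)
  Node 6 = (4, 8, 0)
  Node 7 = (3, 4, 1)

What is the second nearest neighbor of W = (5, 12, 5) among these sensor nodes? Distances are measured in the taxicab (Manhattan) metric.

Node 6

d(W, Node 1) = |5−0| + |12−4| + |5−9| = 5 + 8 + 4 = 17
d(W, Node 2) = |5−11| + |12−9| + |5−9| = 6 + 3 + 4 = 13
d(W, Node 3) = |5−6| + |12−1| + |5−3| = 1 + 11 + 2 = 14
d(W, Node 4) = |5−3| + |12−12| + |5−11| = 2 + 0 + 6 = 8
d(W, Node 5) = |5−1| + |12−3| + |5−8| = 4 + 9 + 3 = 16
d(W, Node 6) = |5−4| + |12−8| + |5−0| = 1 + 4 + 5 = 10
d(W, Node 7) = |5−3| + |12−4| + |5−1| = 2 + 8 + 4 = 14
Sorted ascending: Node 4, Node 6, Node 2, … — the second-nearest is Node 6.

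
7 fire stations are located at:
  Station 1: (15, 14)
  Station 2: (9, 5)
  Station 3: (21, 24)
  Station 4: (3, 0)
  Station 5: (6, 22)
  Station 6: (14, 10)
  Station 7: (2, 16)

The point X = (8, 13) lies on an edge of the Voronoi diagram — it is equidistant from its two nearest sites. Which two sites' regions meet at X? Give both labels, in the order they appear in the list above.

Squared distances from X to each site:
d²(X, Station 1) = (8−15)² + (13−14)² = 49 + 1 = 50
d²(X, Station 2) = (8−9)² + (13−5)² = 1 + 64 = 65
d²(X, Station 3) = (8−21)² + (13−24)² = 169 + 121 = 290
d²(X, Station 4) = (8−3)² + (13−0)² = 25 + 169 = 194
d²(X, Station 5) = (8−6)² + (13−22)² = 4 + 81 = 85
d²(X, Station 6) = (8−14)² + (13−10)² = 36 + 9 = 45
d²(X, Station 7) = (8−2)² + (13−16)² = 36 + 9 = 45
X is equidistant from Station 6 and Station 7 (both at squared distance 45), and every other site is strictly farther — so X lies on the Station 6–Station 7 Voronoi edge.

Station 6 and Station 7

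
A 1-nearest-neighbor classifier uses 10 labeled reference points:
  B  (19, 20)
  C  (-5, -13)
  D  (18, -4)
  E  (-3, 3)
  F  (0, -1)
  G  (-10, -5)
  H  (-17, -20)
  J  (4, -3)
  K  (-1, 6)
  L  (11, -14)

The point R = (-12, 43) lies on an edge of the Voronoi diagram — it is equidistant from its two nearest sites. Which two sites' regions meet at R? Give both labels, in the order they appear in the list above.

Squared distances from R to each site:
|RB|² = 961 + 529 = 1490
|RC|² = 49 + 3136 = 3185
|RD|² = 900 + 2209 = 3109
|RE|² = 81 + 1600 = 1681
|RF|² = 144 + 1936 = 2080
|RG|² = 4 + 2304 = 2308
|RH|² = 25 + 3969 = 3994
|RJ|² = 256 + 2116 = 2372
|RK|² = 121 + 1369 = 1490
|RL|² = 529 + 3249 = 3778
R is equidistant from B and K (both at squared distance 1490), and every other site is strictly farther — so R lies on the B–K Voronoi edge.

B and K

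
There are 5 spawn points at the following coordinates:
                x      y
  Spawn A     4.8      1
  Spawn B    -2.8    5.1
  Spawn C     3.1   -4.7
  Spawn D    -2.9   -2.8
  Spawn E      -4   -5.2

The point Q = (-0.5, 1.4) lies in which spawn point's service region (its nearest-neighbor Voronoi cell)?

Spawn B

Squared Euclidean distances:
d²(Q, Spawn A) = (-0.5−4.8)² + (1.4−1)² = 28.09 + 0.16 = 28.25
d²(Q, Spawn B) = (-0.5−(-2.8))² + (1.4−5.1)² = 5.29 + 13.69 = 18.98
d²(Q, Spawn C) = (-0.5−3.1)² + (1.4−(-4.7))² = 12.96 + 37.21 = 50.17
d²(Q, Spawn D) = (-0.5−(-2.9))² + (1.4−(-2.8))² = 5.76 + 17.64 = 23.4
d²(Q, Spawn E) = (-0.5−(-4))² + (1.4−(-5.2))² = 12.25 + 43.56 = 55.81
The smallest is to Spawn B, so Q lies in the Voronoi region of Spawn B.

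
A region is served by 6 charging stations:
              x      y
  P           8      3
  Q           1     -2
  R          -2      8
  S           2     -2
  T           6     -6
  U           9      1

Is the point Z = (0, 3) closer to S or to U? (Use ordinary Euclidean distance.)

Compare squared distances:
|ZS|² = (0−2)² + (3−(-2))² = 4 + 25 = 29
|ZU|² = (0−9)² + (3−1)² = 81 + 4 = 85
29 < 85, so S is closer.

S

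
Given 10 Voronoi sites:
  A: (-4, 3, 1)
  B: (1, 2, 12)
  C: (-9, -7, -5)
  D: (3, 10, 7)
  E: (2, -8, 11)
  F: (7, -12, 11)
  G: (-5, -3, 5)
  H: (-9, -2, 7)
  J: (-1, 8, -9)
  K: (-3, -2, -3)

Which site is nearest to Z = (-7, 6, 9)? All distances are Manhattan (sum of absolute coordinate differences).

d(Z,A) = |-7−(-4)| + |6−3| + |9−1| = 3 + 3 + 8 = 14
d(Z,B) = |-7−1| + |6−2| + |9−12| = 8 + 4 + 3 = 15
d(Z,C) = |-7−(-9)| + |6−(-7)| + |9−(-5)| = 2 + 13 + 14 = 29
d(Z,D) = |-7−3| + |6−10| + |9−7| = 10 + 4 + 2 = 16
d(Z,E) = |-7−2| + |6−(-8)| + |9−11| = 9 + 14 + 2 = 25
d(Z,F) = |-7−7| + |6−(-12)| + |9−11| = 14 + 18 + 2 = 34
d(Z,G) = |-7−(-5)| + |6−(-3)| + |9−5| = 2 + 9 + 4 = 15
d(Z,H) = |-7−(-9)| + |6−(-2)| + |9−7| = 2 + 8 + 2 = 12
d(Z,J) = |-7−(-1)| + |6−8| + |9−(-9)| = 6 + 2 + 18 = 26
d(Z,K) = |-7−(-3)| + |6−(-2)| + |9−(-3)| = 4 + 8 + 12 = 24
The smallest is to H, so Z lies in the Voronoi region of H.

H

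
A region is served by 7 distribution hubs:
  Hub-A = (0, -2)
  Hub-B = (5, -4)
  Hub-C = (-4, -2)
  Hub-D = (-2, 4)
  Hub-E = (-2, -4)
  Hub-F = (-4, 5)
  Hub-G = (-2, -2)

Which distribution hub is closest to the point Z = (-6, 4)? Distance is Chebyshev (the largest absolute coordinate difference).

Hub-F

d(Z, Hub-A) = max(6, 6) = 6
d(Z, Hub-B) = max(11, 8) = 11
d(Z, Hub-C) = max(2, 6) = 6
d(Z, Hub-D) = max(4, 0) = 4
d(Z, Hub-E) = max(4, 8) = 8
d(Z, Hub-F) = max(2, 1) = 2
d(Z, Hub-G) = max(4, 6) = 6
Hub-F is nearest.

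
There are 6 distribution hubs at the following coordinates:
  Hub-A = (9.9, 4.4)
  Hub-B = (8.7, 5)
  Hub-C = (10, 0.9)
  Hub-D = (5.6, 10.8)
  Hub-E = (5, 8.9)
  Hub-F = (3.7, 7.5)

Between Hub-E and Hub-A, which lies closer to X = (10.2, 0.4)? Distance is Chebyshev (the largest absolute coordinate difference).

d(X, Hub-E) = max(5.2, 8.5) = 8.5
d(X, Hub-A) = max(0.3, 4) = 4
8.5 > 4, so Hub-A is closer.

Hub-A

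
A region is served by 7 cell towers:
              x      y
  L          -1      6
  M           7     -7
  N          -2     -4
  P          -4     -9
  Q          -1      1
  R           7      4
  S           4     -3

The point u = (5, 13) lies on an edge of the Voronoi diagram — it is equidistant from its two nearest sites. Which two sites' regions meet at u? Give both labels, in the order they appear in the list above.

Squared distances from u to each site:
|uL|² = (5−(-1))² + (13−6)² = 36 + 49 = 85
|uM|² = (5−7)² + (13−(-7))² = 4 + 400 = 404
|uN|² = (5−(-2))² + (13−(-4))² = 49 + 289 = 338
|uP|² = (5−(-4))² + (13−(-9))² = 81 + 484 = 565
|uQ|² = (5−(-1))² + (13−1)² = 36 + 144 = 180
|uR|² = (5−7)² + (13−4)² = 4 + 81 = 85
|uS|² = (5−4)² + (13−(-3))² = 1 + 256 = 257
u is equidistant from L and R (both at squared distance 85), and every other site is strictly farther — so u lies on the L–R Voronoi edge.

L and R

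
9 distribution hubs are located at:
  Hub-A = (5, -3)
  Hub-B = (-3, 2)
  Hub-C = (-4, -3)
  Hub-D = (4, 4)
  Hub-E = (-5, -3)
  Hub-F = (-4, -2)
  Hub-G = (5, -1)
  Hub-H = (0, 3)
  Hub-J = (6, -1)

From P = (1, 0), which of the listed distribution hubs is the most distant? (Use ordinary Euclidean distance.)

Hub-E

Squared Euclidean distances:
d²(P, Hub-A) = 16 + 9 = 25
d²(P, Hub-B) = 16 + 4 = 20
d²(P, Hub-C) = 25 + 9 = 34
d²(P, Hub-D) = 9 + 16 = 25
d²(P, Hub-E) = 36 + 9 = 45
d²(P, Hub-F) = 25 + 4 = 29
d²(P, Hub-G) = 16 + 1 = 17
d²(P, Hub-H) = 1 + 9 = 10
d²(P, Hub-J) = 25 + 1 = 26
The largest is to Hub-E.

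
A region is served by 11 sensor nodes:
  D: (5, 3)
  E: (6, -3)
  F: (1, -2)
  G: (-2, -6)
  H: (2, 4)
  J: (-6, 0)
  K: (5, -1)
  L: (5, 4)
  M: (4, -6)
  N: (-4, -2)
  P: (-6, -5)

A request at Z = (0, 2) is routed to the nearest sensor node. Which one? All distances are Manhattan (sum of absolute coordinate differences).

d(Z,D) = 5 + 1 = 6
d(Z,E) = 6 + 5 = 11
d(Z,F) = 1 + 4 = 5
d(Z,G) = 2 + 8 = 10
d(Z,H) = 2 + 2 = 4
d(Z,J) = 6 + 2 = 8
d(Z,K) = 5 + 3 = 8
d(Z,L) = 5 + 2 = 7
d(Z,M) = 4 + 8 = 12
d(Z,N) = 4 + 4 = 8
d(Z,P) = 6 + 7 = 13
Minimum is at H.

H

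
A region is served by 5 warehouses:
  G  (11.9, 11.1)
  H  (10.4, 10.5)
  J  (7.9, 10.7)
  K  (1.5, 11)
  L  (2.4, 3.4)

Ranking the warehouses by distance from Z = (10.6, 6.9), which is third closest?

J

Since √ is increasing, it suffices to compare squared distances:
|ZG|² = (10.6−11.9)² + (6.9−11.1)² = 1.69 + 17.64 = 19.33
|ZH|² = (10.6−10.4)² + (6.9−10.5)² = 0.04 + 12.96 = 13
|ZJ|² = (10.6−7.9)² + (6.9−10.7)² = 7.29 + 14.44 = 21.73
|ZK|² = (10.6−1.5)² + (6.9−11)² = 82.81 + 16.81 = 99.62
|ZL|² = (10.6−2.4)² + (6.9−3.4)² = 67.24 + 12.25 = 79.49
Sorted ascending: H, G, J, L, … — the third-nearest is J.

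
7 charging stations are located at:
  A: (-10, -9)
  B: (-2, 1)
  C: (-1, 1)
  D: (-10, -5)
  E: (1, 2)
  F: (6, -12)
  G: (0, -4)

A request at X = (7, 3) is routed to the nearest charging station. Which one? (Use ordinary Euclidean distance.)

E

Since √ is increasing, it suffices to compare squared distances:
|XA|² = (7−(-10))² + (3−(-9))² = 289 + 144 = 433
|XB|² = (7−(-2))² + (3−1)² = 81 + 4 = 85
|XC|² = (7−(-1))² + (3−1)² = 64 + 4 = 68
|XD|² = (7−(-10))² + (3−(-5))² = 289 + 64 = 353
|XE|² = (7−1)² + (3−2)² = 36 + 1 = 37
|XF|² = (7−6)² + (3−(-12))² = 1 + 225 = 226
|XG|² = (7−0)² + (3−(-4))² = 49 + 49 = 98
The smallest is to E, so X lies in the Voronoi region of E.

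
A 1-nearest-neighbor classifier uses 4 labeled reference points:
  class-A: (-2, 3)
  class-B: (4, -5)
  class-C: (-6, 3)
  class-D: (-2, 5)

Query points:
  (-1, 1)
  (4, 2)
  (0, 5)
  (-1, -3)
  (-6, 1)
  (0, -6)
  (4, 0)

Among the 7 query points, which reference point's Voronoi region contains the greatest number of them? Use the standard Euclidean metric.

class-B

(-1, 1) — d² to each: class-A:5, class-B:61, class-C:29, class-D:17 → nearest is class-A
(4, 2) — d² to each: class-A:37, class-B:49, class-C:101, class-D:45 → nearest is class-A
(0, 5) — d² to each: class-A:8, class-B:116, class-C:40, class-D:4 → nearest is class-D
(-1, -3) — d² to each: class-A:37, class-B:29, class-C:61, class-D:65 → nearest is class-B
(-6, 1) — d² to each: class-A:20, class-B:136, class-C:4, class-D:32 → nearest is class-C
(0, -6) — d² to each: class-A:85, class-B:17, class-C:117, class-D:125 → nearest is class-B
(4, 0) — d² to each: class-A:45, class-B:25, class-C:109, class-D:61 → nearest is class-B
Tally — class-A:2, class-B:3, class-C:1, class-D:1. class-B captures the most (3).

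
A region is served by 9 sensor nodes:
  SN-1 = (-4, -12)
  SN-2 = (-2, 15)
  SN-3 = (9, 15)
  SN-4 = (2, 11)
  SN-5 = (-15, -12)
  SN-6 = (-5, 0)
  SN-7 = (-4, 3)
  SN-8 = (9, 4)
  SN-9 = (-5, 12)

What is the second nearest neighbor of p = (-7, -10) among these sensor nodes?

Squared Euclidean distances:
d²(p, SN-1) = 9 + 4 = 13
d²(p, SN-2) = 25 + 625 = 650
d²(p, SN-3) = 256 + 625 = 881
d²(p, SN-4) = 81 + 441 = 522
d²(p, SN-5) = 64 + 4 = 68
d²(p, SN-6) = 4 + 100 = 104
d²(p, SN-7) = 9 + 169 = 178
d²(p, SN-8) = 256 + 196 = 452
d²(p, SN-9) = 4 + 484 = 488
Sorted ascending: SN-1, SN-5, SN-6, … — the second-nearest is SN-5.

SN-5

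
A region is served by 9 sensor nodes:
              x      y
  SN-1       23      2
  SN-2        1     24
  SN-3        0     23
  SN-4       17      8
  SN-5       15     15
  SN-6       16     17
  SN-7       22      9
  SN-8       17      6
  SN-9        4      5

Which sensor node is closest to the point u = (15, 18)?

Squared Euclidean distances:
d²(u, SN-1) = (15−23)² + (18−2)² = 64 + 256 = 320
d²(u, SN-2) = (15−1)² + (18−24)² = 196 + 36 = 232
d²(u, SN-3) = (15−0)² + (18−23)² = 225 + 25 = 250
d²(u, SN-4) = (15−17)² + (18−8)² = 4 + 100 = 104
d²(u, SN-5) = (15−15)² + (18−15)² = 0 + 9 = 9
d²(u, SN-6) = (15−16)² + (18−17)² = 1 + 1 = 2
d²(u, SN-7) = (15−22)² + (18−9)² = 49 + 81 = 130
d²(u, SN-8) = (15−17)² + (18−6)² = 4 + 144 = 148
d²(u, SN-9) = (15−4)² + (18−5)² = 121 + 169 = 290
Minimum is at SN-6.

SN-6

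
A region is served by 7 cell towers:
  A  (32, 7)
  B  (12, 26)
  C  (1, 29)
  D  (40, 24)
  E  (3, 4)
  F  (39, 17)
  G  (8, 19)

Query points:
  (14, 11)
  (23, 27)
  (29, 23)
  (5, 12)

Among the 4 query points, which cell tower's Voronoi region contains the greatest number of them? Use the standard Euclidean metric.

G

(14, 11) — d² to each: A:340, B:229, C:493, D:845, E:170, F:661, G:100 → nearest is G
(23, 27) — d² to each: A:481, B:122, C:488, D:298, E:929, F:356, G:289 → nearest is B
(29, 23) — d² to each: A:265, B:298, C:820, D:122, E:1037, F:136, G:457 → nearest is D
(5, 12) — d² to each: A:754, B:245, C:305, D:1369, E:68, F:1181, G:58 → nearest is G
Tally — B:1, D:1, G:2. G captures the most (2).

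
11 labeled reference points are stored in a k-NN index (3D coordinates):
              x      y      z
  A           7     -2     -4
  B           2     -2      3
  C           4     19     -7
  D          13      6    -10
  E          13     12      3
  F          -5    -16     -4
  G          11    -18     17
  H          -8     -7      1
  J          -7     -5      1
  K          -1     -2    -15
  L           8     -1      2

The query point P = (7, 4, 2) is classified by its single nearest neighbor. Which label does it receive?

L

Compare squared distances (the ordering matches that of the actual distances):
|PA|² = (7−7)² + (4−(-2))² + (2−(-4))² = 0 + 36 + 36 = 72
|PB|² = (7−2)² + (4−(-2))² + (2−3)² = 25 + 36 + 1 = 62
|PC|² = (7−4)² + (4−19)² + (2−(-7))² = 9 + 225 + 81 = 315
|PD|² = (7−13)² + (4−6)² + (2−(-10))² = 36 + 4 + 144 = 184
|PE|² = (7−13)² + (4−12)² + (2−3)² = 36 + 64 + 1 = 101
|PF|² = (7−(-5))² + (4−(-16))² + (2−(-4))² = 144 + 400 + 36 = 580
|PG|² = (7−11)² + (4−(-18))² + (2−17)² = 16 + 484 + 225 = 725
|PH|² = (7−(-8))² + (4−(-7))² + (2−1)² = 225 + 121 + 1 = 347
|PJ|² = (7−(-7))² + (4−(-5))² + (2−1)² = 196 + 81 + 1 = 278
|PK|² = (7−(-1))² + (4−(-2))² + (2−(-15))² = 64 + 36 + 289 = 389
|PL|² = (7−8)² + (4−(-1))² + (2−2)² = 1 + 25 + 0 = 26
Minimum is at L.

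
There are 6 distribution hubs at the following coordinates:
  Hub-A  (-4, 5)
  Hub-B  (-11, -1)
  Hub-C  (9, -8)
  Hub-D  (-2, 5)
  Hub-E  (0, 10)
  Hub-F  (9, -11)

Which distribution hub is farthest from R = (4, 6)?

Hub-F

Squared Euclidean distances:
d²(R, Hub-A) = (4−(-4))² + (6−5)² = 64 + 1 = 65
d²(R, Hub-B) = (4−(-11))² + (6−(-1))² = 225 + 49 = 274
d²(R, Hub-C) = (4−9)² + (6−(-8))² = 25 + 196 = 221
d²(R, Hub-D) = (4−(-2))² + (6−5)² = 36 + 1 = 37
d²(R, Hub-E) = (4−0)² + (6−10)² = 16 + 16 = 32
d²(R, Hub-F) = (4−9)² + (6−(-11))² = 25 + 289 = 314
The largest is to Hub-F.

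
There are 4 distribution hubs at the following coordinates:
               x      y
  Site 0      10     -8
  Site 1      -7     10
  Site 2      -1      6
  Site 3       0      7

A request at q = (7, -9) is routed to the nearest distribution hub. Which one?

Since √ is increasing, it suffices to compare squared distances:
d²(q, Site 0) = (7−10)² + (-9−(-8))² = 9 + 1 = 10
d²(q, Site 1) = (7−(-7))² + (-9−10)² = 196 + 361 = 557
d²(q, Site 2) = (7−(-1))² + (-9−6)² = 64 + 225 = 289
d²(q, Site 3) = (7−0)² + (-9−7)² = 49 + 256 = 305
Site 0 is nearest.

Site 0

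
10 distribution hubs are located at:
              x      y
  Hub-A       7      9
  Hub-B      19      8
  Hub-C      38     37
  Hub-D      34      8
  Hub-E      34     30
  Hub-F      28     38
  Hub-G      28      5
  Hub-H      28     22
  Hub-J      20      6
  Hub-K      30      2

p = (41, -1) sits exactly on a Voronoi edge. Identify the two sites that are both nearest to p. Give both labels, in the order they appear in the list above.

Hub-D and Hub-K

Squared distances from p to each site:
d²(p, Hub-A) = (41−7)² + (-1−9)² = 1156 + 100 = 1256
d²(p, Hub-B) = (41−19)² + (-1−8)² = 484 + 81 = 565
d²(p, Hub-C) = (41−38)² + (-1−37)² = 9 + 1444 = 1453
d²(p, Hub-D) = (41−34)² + (-1−8)² = 49 + 81 = 130
d²(p, Hub-E) = (41−34)² + (-1−30)² = 49 + 961 = 1010
d²(p, Hub-F) = (41−28)² + (-1−38)² = 169 + 1521 = 1690
d²(p, Hub-G) = (41−28)² + (-1−5)² = 169 + 36 = 205
d²(p, Hub-H) = (41−28)² + (-1−22)² = 169 + 529 = 698
d²(p, Hub-J) = (41−20)² + (-1−6)² = 441 + 49 = 490
d²(p, Hub-K) = (41−30)² + (-1−2)² = 121 + 9 = 130
p is equidistant from Hub-D and Hub-K (both at squared distance 130), and every other site is strictly farther — so p lies on the Hub-D–Hub-K Voronoi edge.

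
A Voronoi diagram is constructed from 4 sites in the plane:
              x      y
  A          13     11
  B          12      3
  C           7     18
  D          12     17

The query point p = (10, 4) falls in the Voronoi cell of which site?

Compare squared distances (the ordering matches that of the actual distances):
|pA|² = (10−13)² + (4−11)² = 9 + 49 = 58
|pB|² = (10−12)² + (4−3)² = 4 + 1 = 5
|pC|² = (10−7)² + (4−18)² = 9 + 196 = 205
|pD|² = (10−12)² + (4−17)² = 4 + 169 = 173
The smallest is to B, so p lies in the Voronoi region of B.

B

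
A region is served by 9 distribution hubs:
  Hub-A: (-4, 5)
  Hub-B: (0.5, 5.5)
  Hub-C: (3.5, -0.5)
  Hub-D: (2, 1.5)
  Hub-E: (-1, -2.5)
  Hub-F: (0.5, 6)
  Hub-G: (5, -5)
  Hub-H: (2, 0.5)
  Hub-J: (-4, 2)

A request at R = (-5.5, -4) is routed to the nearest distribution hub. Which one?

Squared Euclidean distances:
d²(R, Hub-A) = 2.25 + 81 = 83.25
d²(R, Hub-B) = 36 + 90.25 = 126.25
d²(R, Hub-C) = 81 + 12.25 = 93.25
d²(R, Hub-D) = 56.25 + 30.25 = 86.5
d²(R, Hub-E) = 20.25 + 2.25 = 22.5
d²(R, Hub-F) = 36 + 100 = 136
d²(R, Hub-G) = 110.25 + 1 = 111.25
d²(R, Hub-H) = 56.25 + 20.25 = 76.5
d²(R, Hub-J) = 2.25 + 36 = 38.25
The smallest is to Hub-E, so R lies in the Voronoi region of Hub-E.

Hub-E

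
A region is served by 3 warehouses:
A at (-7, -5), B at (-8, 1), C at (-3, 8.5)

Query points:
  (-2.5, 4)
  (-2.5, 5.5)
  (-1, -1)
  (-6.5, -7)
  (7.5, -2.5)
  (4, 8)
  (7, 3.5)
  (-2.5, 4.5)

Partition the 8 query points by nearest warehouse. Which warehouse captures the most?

C

(-2.5, 4) — d² to each: A:101.25, B:39.25, C:20.5 → nearest is C
(-2.5, 5.5) — d² to each: A:130.5, B:50.5, C:9.25 → nearest is C
(-1, -1) — d² to each: A:52, B:53, C:94.25 → nearest is A
(-6.5, -7) — d² to each: A:4.25, B:66.25, C:252.5 → nearest is A
(7.5, -2.5) — d² to each: A:216.5, B:252.5, C:231.25 → nearest is A
(4, 8) — d² to each: A:290, B:193, C:49.25 → nearest is C
(7, 3.5) — d² to each: A:268.25, B:231.25, C:125 → nearest is C
(-2.5, 4.5) — d² to each: A:110.5, B:42.5, C:16.25 → nearest is C
Tally — A:3, C:5. C captures the most (5).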